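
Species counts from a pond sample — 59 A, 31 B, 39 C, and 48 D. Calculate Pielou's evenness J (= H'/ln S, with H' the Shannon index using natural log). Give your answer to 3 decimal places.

Total N = 59+31+39+48 = 177, so the proportions are 0.33333, 0.17514, 0.22034, 0.27119 (working shown to 5 dp, full precision carried).
H' = −Σ pᵢ ln pᵢ = −((-0.36620) + (-0.30512) + (-0.33328) + (-0.35388)) = 1.35850.
With S = 4 species, ln S = 1.38629, so J = 1.35850/1.38629 = 0.97995, i.e. 0.980 to 3 decimal places.

0.980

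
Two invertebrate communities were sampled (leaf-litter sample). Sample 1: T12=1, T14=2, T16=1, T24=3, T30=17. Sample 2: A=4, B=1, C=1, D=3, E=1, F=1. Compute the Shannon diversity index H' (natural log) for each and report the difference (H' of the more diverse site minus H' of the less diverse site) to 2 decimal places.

0.62

Sample 1: N=24, proportions 0.0417, 0.0833, 0.0417, 0.125, 0.7083, giving H' = 0.9761 (working shown to 4 dp, full precision carried).
Sample 2: N=11, proportions 0.3636, 0.0909, 0.0909, 0.2727, 0.0909, 0.0909, giving H' = 1.5942.
Difference = |0.9761 − 1.5942| = 0.6181, i.e. 0.62 to 2 decimal places.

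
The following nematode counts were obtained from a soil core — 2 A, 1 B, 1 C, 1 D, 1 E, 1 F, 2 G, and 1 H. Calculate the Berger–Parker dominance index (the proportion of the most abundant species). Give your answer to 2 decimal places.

0.20

Total N = 2+1+1+1+1+1+2+1 = 10, so the proportions are 0.2, 0.1, 0.1, 0.1, 0.1, 0.1, 0.2, 0.1 (working shown to 4 dp, full precision carried).
The largest proportion is 0.2, i.e. d = 0.20 to 2 decimal places.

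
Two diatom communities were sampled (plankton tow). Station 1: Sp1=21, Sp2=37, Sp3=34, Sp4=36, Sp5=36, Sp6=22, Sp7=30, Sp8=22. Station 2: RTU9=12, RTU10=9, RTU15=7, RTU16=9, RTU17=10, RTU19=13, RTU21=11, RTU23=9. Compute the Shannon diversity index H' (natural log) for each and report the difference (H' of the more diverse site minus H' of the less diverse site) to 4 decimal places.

Station 1: N=238, proportions 0.088235, 0.155462, 0.142857, 0.151261, 0.151261, 0.092437, 0.12605, 0.092437, giving H' = 2.054244 (working shown to 6 dp, full precision carried).
Station 2: N=80, proportions 0.15, 0.1125, 0.0875, 0.1125, 0.125, 0.1625, 0.1375, 0.1125, giving H' = 2.063122.
Difference = |2.054244 − 2.063122| = 0.008878, i.e. 0.0089 to 4 decimal places.

0.0089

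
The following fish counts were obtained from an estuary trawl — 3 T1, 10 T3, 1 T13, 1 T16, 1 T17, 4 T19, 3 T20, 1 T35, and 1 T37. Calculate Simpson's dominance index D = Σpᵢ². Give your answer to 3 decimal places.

0.222

Total N = 3+10+1+1+1+4+3+1+1 = 25, so the proportions are 0.12, 0.4, 0.04, 0.04, 0.04, 0.16, 0.12, 0.04, 0.04 (working shown to 5 dp, full precision carried).
D = 0.12² + 0.4² + 0.04² + 0.04² + 0.04² + 0.16² + 0.12² + 0.04² + 0.04² = 0.01440 + 0.16000 + 0.00160 + 0.00160 + 0.00160 + 0.02560 + 0.01440 + 0.00160 + 0.00160 = 0.22240.
To 3 decimal places, D = 0.222.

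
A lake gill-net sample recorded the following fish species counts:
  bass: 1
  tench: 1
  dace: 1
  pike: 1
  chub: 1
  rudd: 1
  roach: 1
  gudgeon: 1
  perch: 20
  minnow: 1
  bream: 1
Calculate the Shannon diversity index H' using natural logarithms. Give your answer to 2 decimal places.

1.40

Total N = 1+1+1+1+1+1+1+1+20+1+1 = 30, so the proportions are 0.0333, 0.0333, 0.0333, 0.0333, 0.0333, 0.0333, 0.0333, 0.0333, 0.6667, 0.0333, 0.0333 (working shown to 4 dp, full precision carried).
Each pᵢ ln pᵢ term: 0.0333×(-3.4012)=-0.1134, 0.0333×(-3.4012)=-0.1134, 0.0333×(-3.4012)=-0.1134, 0.0333×(-3.4012)=-0.1134, 0.0333×(-3.4012)=-0.1134, 0.0333×(-3.4012)=-0.1134, 0.0333×(-3.4012)=-0.1134, 0.0333×(-3.4012)=-0.1134, 0.6667×(-0.4055)=-0.2703, 0.0333×(-3.4012)=-0.1134, 0.0333×(-3.4012)=-0.1134.
Sum = -1.4040, so H' = 1.40.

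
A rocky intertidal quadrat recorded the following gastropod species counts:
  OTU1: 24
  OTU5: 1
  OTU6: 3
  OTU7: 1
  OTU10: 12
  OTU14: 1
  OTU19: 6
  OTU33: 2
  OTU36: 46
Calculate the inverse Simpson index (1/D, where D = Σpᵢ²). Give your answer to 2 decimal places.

3.19

Total N = 24+1+3+1+12+1+6+2+46 = 96, so the proportions are 0.25, 0.010417, 0.03125, 0.010417, 0.125, 0.010417, 0.0625, 0.020833, 0.479167 (working shown to 6 dp, full precision carried).
D = 0.25² + 0.010417² + 0.03125² + 0.010417² + 0.125² + 0.010417² + 0.0625² + 0.020833² + 0.479167² = 0.062500 + 0.000109 + 0.000977 + 0.000109 + 0.015625 + 0.000109 + 0.003906 + 0.000434 + 0.229601 = 0.313368.
So 1/D = 3.1911, i.e. 3.19 to 2 decimal places.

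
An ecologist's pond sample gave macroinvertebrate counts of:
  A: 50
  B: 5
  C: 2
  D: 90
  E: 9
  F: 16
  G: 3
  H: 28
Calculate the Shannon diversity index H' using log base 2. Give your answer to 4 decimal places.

Total N = 50+5+2+90+9+16+3+28 = 203, so the proportions are 0.246305, 0.024631, 0.009852, 0.44335, 0.044335, 0.078818, 0.014778, 0.137931 (working shown to 6 dp, full precision carried).
Each pᵢ log₂ pᵢ term: 0.246305×(-2.021480)=-0.497901, 0.024631×(-5.343408)=-0.131611, 0.009852×(-6.665336)=-0.065668, 0.44335×(-1.173483)=-0.520263, 0.044335×(-4.495411)=-0.199304, 0.078818×(-3.665336)=-0.288893, 0.014778×(-6.080373)=-0.089858, 0.137931×(-2.857981)=-0.394204.
Sum = -2.187704, so H' = 2.1877.

2.1877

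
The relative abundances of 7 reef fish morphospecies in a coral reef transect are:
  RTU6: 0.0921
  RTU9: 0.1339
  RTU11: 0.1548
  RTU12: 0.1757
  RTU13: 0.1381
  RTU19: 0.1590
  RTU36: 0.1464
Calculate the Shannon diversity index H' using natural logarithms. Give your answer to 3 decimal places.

Each pᵢ ln pᵢ term (working shown to 5 dp, full precision carried): 0.0921×(-2.38488)=-0.21965, 0.1339×(-2.01066)=-0.26923, 0.1548×(-1.86562)=-0.28880, 0.1757×(-1.73898)=-0.30554, 0.1381×(-1.97978)=-0.27341, 0.159×(-1.83885)=-0.29238, 0.1464×(-1.92141)=-0.28129.
Sum = -1.93029, so H' = 1.930.

1.930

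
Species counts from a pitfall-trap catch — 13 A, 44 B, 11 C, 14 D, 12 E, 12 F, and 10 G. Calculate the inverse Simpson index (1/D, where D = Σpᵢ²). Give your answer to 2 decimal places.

Total N = 13+44+11+14+12+12+10 = 116, so the proportions are 0.112069, 0.37931, 0.094828, 0.12069, 0.103448, 0.103448, 0.086207 (working shown to 6 dp, full precision carried).
D = 0.112069² + 0.37931² + 0.094828² + 0.12069² + 0.103448² + 0.103448² + 0.086207² = 0.012559 + 0.143876 + 0.008992 + 0.014566 + 0.010702 + 0.010702 + 0.007432 = 0.208829.
So 1/D = 4.7886, i.e. 4.79 to 2 decimal places.

4.79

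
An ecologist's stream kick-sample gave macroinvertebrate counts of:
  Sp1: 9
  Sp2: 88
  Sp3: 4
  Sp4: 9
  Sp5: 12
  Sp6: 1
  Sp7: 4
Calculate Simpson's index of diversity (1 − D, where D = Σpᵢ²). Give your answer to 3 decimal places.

Total N = 9+88+4+9+12+1+4 = 127, so the proportions are 0.07087, 0.69291, 0.0315, 0.07087, 0.09449, 0.00787, 0.0315 (working shown to 5 dp, full precision carried).
D = 0.07087² + 0.69291² + 0.0315² + 0.07087² + 0.09449² + 0.00787² + 0.0315² = 0.00502 + 0.48013 + 0.00099 + 0.00502 + 0.00893 + 0.00006 + 0.00099 = 0.50115.
So 1 − D = 0.49885, i.e. 0.499 to 3 decimal places.

0.499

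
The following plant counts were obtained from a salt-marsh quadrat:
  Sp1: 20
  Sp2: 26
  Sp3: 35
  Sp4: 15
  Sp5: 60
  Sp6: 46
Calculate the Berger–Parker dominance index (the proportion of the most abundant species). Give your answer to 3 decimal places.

Total N = 20+26+35+15+60+46 = 202, so the proportions are 0.09901, 0.12871, 0.17327, 0.07426, 0.29703, 0.22772 (working shown to 5 dp, full precision carried).
The largest proportion is 0.29703, i.e. d = 0.297 to 3 decimal places.

0.297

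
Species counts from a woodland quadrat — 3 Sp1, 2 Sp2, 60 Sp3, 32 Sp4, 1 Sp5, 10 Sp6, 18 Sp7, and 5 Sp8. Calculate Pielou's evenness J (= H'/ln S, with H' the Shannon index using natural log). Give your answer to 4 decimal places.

0.7133

Total N = 3+2+60+32+1+10+18+5 = 131, so the proportions are 0.022901, 0.015267, 0.458015, 0.244275, 0.007634, 0.076336, 0.137405, 0.038168 (working shown to 6 dp, full precision carried).
H' = −Σ pᵢ ln pᵢ = −((-0.086487) + (-0.063848) + (-0.357642) + (-0.344296) + (-0.037215) + (-0.196383) + (-0.272724) + (-0.124647)) = 1.483242.
With S = 8 species, ln S = 2.079442, so J = 1.483242/2.079442 = 0.713289, i.e. 0.7133 to 4 decimal places.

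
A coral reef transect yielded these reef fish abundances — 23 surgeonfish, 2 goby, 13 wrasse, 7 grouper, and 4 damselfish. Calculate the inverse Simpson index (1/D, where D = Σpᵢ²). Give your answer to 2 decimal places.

Total N = 23+2+13+7+4 = 49, so the proportions are 0.46939, 0.04082, 0.26531, 0.14286, 0.08163 (working shown to 5 dp, full precision carried).
D = 0.46939² + 0.04082² + 0.26531² + 0.14286² + 0.08163² = 0.22032 + 0.00167 + 0.07039 + 0.02041 + 0.00666 = 0.31945.
So 1/D = 3.1304, i.e. 3.13 to 2 decimal places.

3.13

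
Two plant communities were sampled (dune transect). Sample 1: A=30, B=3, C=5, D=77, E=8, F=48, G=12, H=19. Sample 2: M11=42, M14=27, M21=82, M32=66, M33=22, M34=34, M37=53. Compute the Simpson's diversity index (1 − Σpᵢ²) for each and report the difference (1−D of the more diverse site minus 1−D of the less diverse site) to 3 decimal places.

Sample 1: N=202, proportions 0.148515, 0.014851, 0.024752, 0.381188, 0.039604, 0.237624, 0.059406, 0.094059, giving 1−D = 0.761396 (working shown to 6 dp, full precision carried).
Sample 2: N=326, proportions 0.128834, 0.082822, 0.251534, 0.202454, 0.067485, 0.104294, 0.162577, giving 1−D = 0.830423.
Difference = |0.761396 − 0.830423| = 0.069027, i.e. 0.069 to 3 decimal places.

0.069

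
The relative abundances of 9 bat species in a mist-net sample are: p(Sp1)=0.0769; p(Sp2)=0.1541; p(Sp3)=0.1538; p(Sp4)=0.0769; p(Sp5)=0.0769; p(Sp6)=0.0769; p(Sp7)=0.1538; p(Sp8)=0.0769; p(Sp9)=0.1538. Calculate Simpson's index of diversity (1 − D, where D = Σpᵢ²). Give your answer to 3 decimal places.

0.876

D = 0.0769² + 0.1541² + 0.1538² + 0.0769² + 0.0769² + 0.0769² + 0.1538² + 0.0769² + 0.1538² = 0.00591 + 0.02375 + 0.02365 + 0.00591 + 0.00591 + 0.00591 + 0.02365 + 0.00591 + 0.02365 = 0.12428 (working shown to 5 dp, full precision carried).
So 1 − D = 0.87572, i.e. 0.876 to 3 decimal places.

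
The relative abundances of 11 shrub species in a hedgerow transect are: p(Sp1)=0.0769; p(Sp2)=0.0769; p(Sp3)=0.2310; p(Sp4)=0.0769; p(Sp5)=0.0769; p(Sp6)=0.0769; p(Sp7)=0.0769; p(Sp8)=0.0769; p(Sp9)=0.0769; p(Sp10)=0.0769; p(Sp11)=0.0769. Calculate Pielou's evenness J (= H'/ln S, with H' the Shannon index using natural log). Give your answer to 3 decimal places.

0.964

H' = −Σ pᵢ ln pᵢ = −((-0.19727) + (-0.19727) + (-0.33849) + (-0.19727) + (-0.19727) + (-0.19727) + (-0.19727) + (-0.19727) + (-0.19727) + (-0.19727) + (-0.19727)) = 2.31117 (working shown to 5 dp, full precision carried).
With S = 11 species, ln S = 2.39790, so J = 2.31117/2.39790 = 0.96383, i.e. 0.964 to 3 decimal places.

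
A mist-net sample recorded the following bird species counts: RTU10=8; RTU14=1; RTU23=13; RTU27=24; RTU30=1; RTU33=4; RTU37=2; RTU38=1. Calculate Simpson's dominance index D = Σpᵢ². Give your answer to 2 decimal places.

0.29

Total N = 8+1+13+24+1+4+2+1 = 54, so the proportions are 0.1481, 0.0185, 0.2407, 0.4444, 0.0185, 0.0741, 0.037, 0.0185 (working shown to 4 dp, full precision carried).
D = 0.1481² + 0.0185² + 0.2407² + 0.4444² + 0.0185² + 0.0741² + 0.037² + 0.0185² = 0.0219 + 0.0003 + 0.0580 + 0.1975 + 0.0003 + 0.0055 + 0.0014 + 0.0003 = 0.2853.
To 2 decimal places, D = 0.29.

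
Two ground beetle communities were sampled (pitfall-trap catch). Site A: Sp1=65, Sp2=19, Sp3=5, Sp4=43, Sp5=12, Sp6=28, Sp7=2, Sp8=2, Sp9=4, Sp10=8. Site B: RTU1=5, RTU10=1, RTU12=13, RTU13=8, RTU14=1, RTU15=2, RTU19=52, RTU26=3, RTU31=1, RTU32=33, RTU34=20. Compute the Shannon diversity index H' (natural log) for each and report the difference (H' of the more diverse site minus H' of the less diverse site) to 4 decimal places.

0.0609

Site A: N=188, proportions 0.345745, 0.101064, 0.026596, 0.228723, 0.06383, 0.148936, 0.010638, 0.010638, 0.021277, 0.042553, giving H' = 1.804888 (working shown to 6 dp, full precision carried).
Site B: N=139, proportions 0.035971, 0.007194, 0.093525, 0.057554, 0.007194, 0.014388, 0.374101, 0.021583, 0.007194, 0.23741, 0.143885, giving H' = 1.744019.
Difference = |1.804888 − 1.744019| = 0.060869, i.e. 0.0609 to 4 decimal places.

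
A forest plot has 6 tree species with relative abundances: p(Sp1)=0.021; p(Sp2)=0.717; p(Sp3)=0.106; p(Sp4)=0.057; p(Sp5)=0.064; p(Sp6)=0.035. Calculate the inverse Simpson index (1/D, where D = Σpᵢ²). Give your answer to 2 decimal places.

1.87

D = 0.021² + 0.717² + 0.106² + 0.057² + 0.064² + 0.035² = 0.00044 + 0.51409 + 0.01124 + 0.00325 + 0.00410 + 0.00123 = 0.53434 (working shown to 5 dp, full precision carried).
So 1/D = 1.8715, i.e. 1.87 to 2 decimal places.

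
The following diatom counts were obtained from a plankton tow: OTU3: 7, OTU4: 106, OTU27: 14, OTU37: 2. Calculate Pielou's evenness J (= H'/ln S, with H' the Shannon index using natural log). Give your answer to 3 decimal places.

Total N = 7+106+14+2 = 129, so the proportions are 0.05426, 0.82171, 0.10853, 0.0155 (working shown to 5 dp, full precision carried).
H' = −Σ pᵢ ln pᵢ = −((-0.15812) + (-0.16136) + (-0.24101) + (-0.06460)) = 0.62509.
With S = 4 species, ln S = 1.38629, so J = 0.62509/1.38629 = 0.45091, i.e. 0.451 to 3 decimal places.

0.451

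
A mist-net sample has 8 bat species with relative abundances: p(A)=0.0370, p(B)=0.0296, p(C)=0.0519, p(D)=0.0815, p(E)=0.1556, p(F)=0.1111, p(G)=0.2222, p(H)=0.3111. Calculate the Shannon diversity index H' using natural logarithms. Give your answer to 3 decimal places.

Each pᵢ ln pᵢ term (working shown to 5 dp, full precision carried): 0.037×(-3.29684)=-0.12198, 0.0296×(-3.51998)=-0.10419, 0.0519×(-2.95844)=-0.15354, 0.0815×(-2.50715)=-0.20433, 0.1556×(-1.86047)=-0.28949, 0.1111×(-2.19732)=-0.24412, 0.2222×(-1.50418)=-0.33423, 0.3111×(-1.16764)=-0.36325.
Sum = -1.81514, so H' = 1.815.

1.815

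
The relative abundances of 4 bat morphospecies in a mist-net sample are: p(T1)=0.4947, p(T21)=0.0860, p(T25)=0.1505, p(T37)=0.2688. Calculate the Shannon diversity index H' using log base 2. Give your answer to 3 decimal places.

1.727

Each pᵢ log₂ pᵢ term (working shown to 5 dp, full precision carried): 0.4947×(-1.01537)=-0.50231, 0.086×(-3.53952)=-0.30440, 0.1505×(-2.73216)=-0.41119, 0.2688×(-1.89539)=-0.50948.
Sum = -1.72738, so H' = 1.727.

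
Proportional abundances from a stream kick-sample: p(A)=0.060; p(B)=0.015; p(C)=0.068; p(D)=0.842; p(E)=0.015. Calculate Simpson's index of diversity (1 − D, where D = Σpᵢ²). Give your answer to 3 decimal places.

D = 0.06² + 0.015² + 0.068² + 0.842² + 0.015² = 0.00360 + 0.00022 + 0.00462 + 0.70896 + 0.00022 = 0.71764 (working shown to 5 dp, full precision carried).
So 1 − D = 0.28236, i.e. 0.282 to 3 decimal places.

0.282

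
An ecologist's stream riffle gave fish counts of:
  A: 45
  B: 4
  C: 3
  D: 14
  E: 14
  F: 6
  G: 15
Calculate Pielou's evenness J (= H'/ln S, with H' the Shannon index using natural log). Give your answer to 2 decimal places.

0.82

Total N = 45+4+3+14+14+6+15 = 101, so the proportions are 0.4455, 0.0396, 0.0297, 0.1386, 0.1386, 0.0594, 0.1485 (working shown to 4 dp, full precision carried).
H' = −Σ pᵢ ln pᵢ = −((-0.3602) + (-0.1279) + (-0.1045) + (-0.2739) + (-0.2739) + (-0.1677) + (-0.2832)) = 1.5913.
With S = 7 species, ln S = 1.9459, so J = 1.5913/1.9459 = 0.8178, i.e. 0.82 to 2 decimal places.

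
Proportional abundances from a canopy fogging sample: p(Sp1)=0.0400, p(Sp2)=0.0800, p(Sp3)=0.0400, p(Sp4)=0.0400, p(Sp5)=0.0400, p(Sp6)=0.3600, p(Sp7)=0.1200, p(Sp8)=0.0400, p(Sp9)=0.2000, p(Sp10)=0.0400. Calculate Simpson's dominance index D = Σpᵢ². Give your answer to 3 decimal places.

0.200

D = 0.04² + 0.08² + 0.04² + 0.04² + 0.04² + 0.36² + 0.12² + 0.04² + 0.2² + 0.04² = 0.00160 + 0.00640 + 0.00160 + 0.00160 + 0.00160 + 0.12960 + 0.01440 + 0.00160 + 0.04000 + 0.00160 = 0.20000 (working shown to 5 dp, full precision carried).
To 3 decimal places, D = 0.200.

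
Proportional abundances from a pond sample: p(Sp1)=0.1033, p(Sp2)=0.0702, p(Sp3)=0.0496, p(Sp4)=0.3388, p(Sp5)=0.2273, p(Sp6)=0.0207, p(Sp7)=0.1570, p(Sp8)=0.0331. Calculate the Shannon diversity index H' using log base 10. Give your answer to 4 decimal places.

Each pᵢ log₁₀ pᵢ term (working shown to 6 dp, full precision carried): 0.1033×(-0.985900)=-0.101843, 0.0702×(-1.153663)=-0.080987, 0.0496×(-1.304518)=-0.064704, 0.3388×(-0.470057)=-0.159255, 0.2273×(-0.643401)=-0.146245, 0.0207×(-1.684030)=-0.034859, 0.157×(-0.804100)=-0.126244, 0.0331×(-1.480172)=-0.048994.
Sum = -0.763132, so H' = 0.7631.

0.7631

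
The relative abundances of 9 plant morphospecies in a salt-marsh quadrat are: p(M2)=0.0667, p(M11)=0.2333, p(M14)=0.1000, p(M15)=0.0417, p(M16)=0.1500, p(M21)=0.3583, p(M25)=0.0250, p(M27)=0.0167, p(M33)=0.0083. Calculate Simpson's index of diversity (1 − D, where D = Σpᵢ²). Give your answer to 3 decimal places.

0.778

D = 0.0667² + 0.2333² + 0.1² + 0.0417² + 0.15² + 0.3583² + 0.025² + 0.0167² + 0.0083² = 0.00445 + 0.05443 + 0.01000 + 0.00174 + 0.02250 + 0.12838 + 0.00063 + 0.00028 + 0.00007 = 0.22247 (working shown to 5 dp, full precision carried).
So 1 − D = 0.77753, i.e. 0.778 to 3 decimal places.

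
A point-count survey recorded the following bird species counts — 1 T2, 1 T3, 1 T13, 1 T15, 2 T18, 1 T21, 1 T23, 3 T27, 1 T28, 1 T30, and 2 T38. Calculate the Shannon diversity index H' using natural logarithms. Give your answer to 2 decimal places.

2.30

Total N = 1+1+1+1+2+1+1+3+1+1+2 = 15, so the proportions are 0.0667, 0.0667, 0.0667, 0.0667, 0.1333, 0.0667, 0.0667, 0.2, 0.0667, 0.0667, 0.1333 (working shown to 4 dp, full precision carried).
Each pᵢ ln pᵢ term: 0.0667×(-2.7081)=-0.1805, 0.0667×(-2.7081)=-0.1805, 0.0667×(-2.7081)=-0.1805, 0.0667×(-2.7081)=-0.1805, 0.1333×(-2.0149)=-0.2687, 0.0667×(-2.7081)=-0.1805, 0.0667×(-2.7081)=-0.1805, 0.2×(-1.6094)=-0.3219, 0.0667×(-2.7081)=-0.1805, 0.0667×(-2.7081)=-0.1805, 0.1333×(-2.0149)=-0.2687.
Sum = -2.3035, so H' = 2.30.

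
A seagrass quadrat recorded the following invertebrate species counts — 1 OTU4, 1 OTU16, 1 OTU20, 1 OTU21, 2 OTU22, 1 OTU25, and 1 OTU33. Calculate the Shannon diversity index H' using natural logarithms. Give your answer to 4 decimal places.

Total N = 1+1+1+1+2+1+1 = 8, so the proportions are 0.125, 0.125, 0.125, 0.125, 0.25, 0.125, 0.125 (working shown to 6 dp, full precision carried).
Each pᵢ ln pᵢ term: 0.125×(-2.079442)=-0.259930, 0.125×(-2.079442)=-0.259930, 0.125×(-2.079442)=-0.259930, 0.125×(-2.079442)=-0.259930, 0.25×(-1.386294)=-0.346574, 0.125×(-2.079442)=-0.259930, 0.125×(-2.079442)=-0.259930.
Sum = -1.906155, so H' = 1.9062.

1.9062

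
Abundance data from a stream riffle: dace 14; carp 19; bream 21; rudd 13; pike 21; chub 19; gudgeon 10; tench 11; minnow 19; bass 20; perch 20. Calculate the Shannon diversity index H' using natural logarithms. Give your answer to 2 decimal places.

Total N = 14+19+21+13+21+19+10+11+19+20+20 = 187, so the proportions are 0.0749, 0.1016, 0.1123, 0.0695, 0.1123, 0.1016, 0.0535, 0.0588, 0.1016, 0.107, 0.107 (working shown to 4 dp, full precision carried).
Each pᵢ ln pᵢ term: 0.0749×(-2.5921)=-0.1941, 0.1016×(-2.2867)=-0.2323, 0.1123×(-2.1866)=-0.2456, 0.0695×(-2.6662)=-0.1853, 0.1123×(-2.1866)=-0.2456, 0.1016×(-2.2867)=-0.2323, 0.0535×(-2.9285)=-0.1566, 0.0588×(-2.8332)=-0.1667, 0.1016×(-2.2867)=-0.2323, 0.107×(-2.2354)=-0.2391, 0.107×(-2.2354)=-0.2391.
Sum = -2.3689, so H' = 2.37.

2.37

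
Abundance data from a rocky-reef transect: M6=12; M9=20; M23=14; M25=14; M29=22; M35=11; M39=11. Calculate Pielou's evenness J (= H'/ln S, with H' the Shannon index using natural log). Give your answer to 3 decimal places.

0.982

Total N = 12+20+14+14+22+11+11 = 104, so the proportions are 0.11538, 0.19231, 0.13462, 0.13462, 0.21154, 0.10577, 0.10577 (working shown to 5 dp, full precision carried).
H' = −Σ pᵢ ln pᵢ = −((-0.24917) + (-0.31705) + (-0.26995) + (-0.26995) + (-0.32859) + (-0.23761) + (-0.23761)) = 1.90993.
With S = 7 species, ln S = 1.94591, so J = 1.90993/1.94591 = 0.98151, i.e. 0.982 to 3 decimal places.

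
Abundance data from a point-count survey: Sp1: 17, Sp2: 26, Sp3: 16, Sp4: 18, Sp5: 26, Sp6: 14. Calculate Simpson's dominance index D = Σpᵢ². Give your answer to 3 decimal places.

Total N = 17+26+16+18+26+14 = 117, so the proportions are 0.1453, 0.22222, 0.13675, 0.15385, 0.22222, 0.11966 (working shown to 5 dp, full precision carried).
D = 0.1453² + 0.22222² + 0.13675² + 0.15385² + 0.22222² + 0.11966² = 0.02111 + 0.04938 + 0.01870 + 0.02367 + 0.04938 + 0.01432 = 0.17657.
To 3 decimal places, D = 0.177.

0.177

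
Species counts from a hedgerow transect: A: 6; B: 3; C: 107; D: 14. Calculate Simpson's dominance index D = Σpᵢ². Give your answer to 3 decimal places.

0.692

Total N = 6+3+107+14 = 130, so the proportions are 0.04615, 0.02308, 0.82308, 0.10769 (working shown to 5 dp, full precision carried).
D = 0.04615² + 0.02308² + 0.82308² + 0.10769² = 0.00213 + 0.00053 + 0.67746 + 0.01160 = 0.69172.
To 3 decimal places, D = 0.692.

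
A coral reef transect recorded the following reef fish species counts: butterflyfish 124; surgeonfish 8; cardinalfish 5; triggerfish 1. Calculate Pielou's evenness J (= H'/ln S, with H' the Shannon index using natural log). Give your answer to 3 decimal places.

0.301

Total N = 124+8+5+1 = 138, so the proportions are 0.89855, 0.05797, 0.03623, 0.00725 (working shown to 5 dp, full precision carried).
H' = −Σ pᵢ ln pᵢ = −((-0.09612) + (-0.16509) + (-0.12021) + (-0.03570)) = 0.41713.
With S = 4 species, ln S = 1.38629, so J = 0.41713/1.38629 = 0.30089, i.e. 0.301 to 3 decimal places.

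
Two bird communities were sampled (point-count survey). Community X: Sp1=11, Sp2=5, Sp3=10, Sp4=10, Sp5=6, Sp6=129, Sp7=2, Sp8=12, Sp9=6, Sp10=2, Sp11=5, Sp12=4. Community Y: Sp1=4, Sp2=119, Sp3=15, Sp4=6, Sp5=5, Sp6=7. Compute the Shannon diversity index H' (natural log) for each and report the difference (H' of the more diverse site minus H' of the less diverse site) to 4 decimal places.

0.5708

Community X: N=202, proportions 0.054455, 0.024752, 0.049505, 0.049505, 0.029703, 0.638614, 0.009901, 0.059406, 0.029703, 0.009901, 0.024752, 0.019802, giving H' = 1.471255 (working shown to 6 dp, full precision carried).
Community Y: N=156, proportions 0.025641, 0.762821, 0.096154, 0.038462, 0.032051, 0.044872, giving H' = 0.900492.
Difference = |1.471255 − 0.900492| = 0.570763, i.e. 0.5708 to 4 decimal places.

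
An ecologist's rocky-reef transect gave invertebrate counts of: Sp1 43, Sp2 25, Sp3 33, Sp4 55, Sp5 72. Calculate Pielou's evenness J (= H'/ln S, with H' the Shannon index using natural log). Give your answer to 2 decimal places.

0.96

Total N = 43+25+33+55+72 = 228, so the proportions are 0.1886, 0.1096, 0.1447, 0.2412, 0.3158 (working shown to 4 dp, full precision carried).
H' = −Σ pᵢ ln pᵢ = −((-0.3146) + (-0.2424) + (-0.2798) + (-0.3430) + (-0.3640)) = 1.5438.
With S = 5 species, ln S = 1.6094, so J = 1.5438/1.6094 = 0.9592, i.e. 0.96 to 2 decimal places.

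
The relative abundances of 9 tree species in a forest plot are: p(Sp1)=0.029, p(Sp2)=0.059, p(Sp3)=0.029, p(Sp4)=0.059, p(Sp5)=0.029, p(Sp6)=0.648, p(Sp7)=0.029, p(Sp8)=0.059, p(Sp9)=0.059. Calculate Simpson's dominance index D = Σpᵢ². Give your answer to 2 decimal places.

0.44

D = 0.029² + 0.059² + 0.029² + 0.059² + 0.029² + 0.648² + 0.029² + 0.059² + 0.059² = 0.0008 + 0.0035 + 0.0008 + 0.0035 + 0.0008 + 0.4199 + 0.0008 + 0.0035 + 0.0035 = 0.4372 (working shown to 4 dp, full precision carried).
To 2 decimal places, D = 0.44.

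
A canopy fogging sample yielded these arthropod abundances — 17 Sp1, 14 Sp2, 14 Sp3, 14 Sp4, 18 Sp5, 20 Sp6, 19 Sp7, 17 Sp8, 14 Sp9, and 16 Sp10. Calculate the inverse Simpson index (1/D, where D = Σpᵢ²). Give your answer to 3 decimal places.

9.829

Total N = 17+14+14+14+18+20+19+17+14+16 = 163, so the proportions are 0.1042945, 0.0858896, 0.0858896, 0.0858896, 0.1104294, 0.1226994, 0.1165644, 0.1042945, 0.0858896, 0.0981595 (working shown to 7 dp, full precision carried).
D = 0.1042945² + 0.0858896² + 0.0858896² + 0.0858896² + 0.1104294² + 0.1226994² + 0.1165644² + 0.1042945² + 0.0858896² + 0.0981595² = 0.0108773 + 0.0073770 + 0.0073770 + 0.0073770 + 0.0121947 + 0.0150551 + 0.0135873 + 0.0108773 + 0.0073770 + 0.0096353 = 0.1017351.
So 1/D = 9.82945, i.e. 9.829 to 3 decimal places.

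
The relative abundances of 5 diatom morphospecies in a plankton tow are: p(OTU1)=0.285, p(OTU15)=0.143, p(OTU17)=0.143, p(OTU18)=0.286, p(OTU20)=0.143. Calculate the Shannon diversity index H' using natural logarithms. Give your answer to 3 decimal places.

1.550

Each pᵢ ln pᵢ term (working shown to 5 dp, full precision carried): 0.285×(-1.25527)=-0.35775, 0.143×(-1.94491)=-0.27812, 0.143×(-1.94491)=-0.27812, 0.286×(-1.25176)=-0.35800, 0.143×(-1.94491)=-0.27812.
Sum = -1.55012, so H' = 1.550.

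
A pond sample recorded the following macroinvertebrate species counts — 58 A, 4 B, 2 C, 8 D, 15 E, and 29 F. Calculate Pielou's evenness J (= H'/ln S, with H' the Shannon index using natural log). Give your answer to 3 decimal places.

Total N = 58+4+2+8+15+29 = 116, so the proportions are 0.5, 0.03448, 0.01724, 0.06897, 0.12931, 0.25 (working shown to 5 dp, full precision carried).
H' = −Σ pᵢ ln pᵢ = −((-0.34657) + (-0.11611) + (-0.07001) + (-0.18442) + (-0.26451) + (-0.34657)) = 1.32820.
With S = 6 species, ln S = 1.79176, so J = 1.32820/1.79176 = 0.74128, i.e. 0.741 to 3 decimal places.

0.741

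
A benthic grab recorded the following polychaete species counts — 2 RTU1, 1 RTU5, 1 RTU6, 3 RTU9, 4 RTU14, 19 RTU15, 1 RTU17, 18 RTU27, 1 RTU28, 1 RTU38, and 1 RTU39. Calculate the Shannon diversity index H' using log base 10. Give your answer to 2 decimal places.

0.73

Total N = 2+1+1+3+4+19+1+18+1+1+1 = 52, so the proportions are 0.0385, 0.0192, 0.0192, 0.0577, 0.0769, 0.3654, 0.0192, 0.3462, 0.0192, 0.0192, 0.0192 (working shown to 4 dp, full precision carried).
Each pᵢ log₁₀ pᵢ term: 0.0385×(-1.4150)=-0.0544, 0.0192×(-1.7160)=-0.0330, 0.0192×(-1.7160)=-0.0330, 0.0577×(-1.2389)=-0.0715, 0.0769×(-1.1139)=-0.0857, 0.3654×(-0.4372)=-0.1598, 0.0192×(-1.7160)=-0.0330, 0.3462×(-0.4607)=-0.1595, 0.0192×(-1.7160)=-0.0330, 0.0192×(-1.7160)=-0.0330, 0.0192×(-1.7160)=-0.0330.
Sum = -0.7288, so H' = 0.73.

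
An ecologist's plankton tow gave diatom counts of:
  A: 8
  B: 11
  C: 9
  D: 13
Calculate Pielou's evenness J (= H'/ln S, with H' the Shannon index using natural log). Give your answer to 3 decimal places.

Total N = 8+11+9+13 = 41, so the proportions are 0.19512, 0.26829, 0.21951, 0.31707 (working shown to 5 dp, full precision carried).
H' = −Σ pᵢ ln pᵢ = −((-0.31885) + (-0.35299) + (-0.33286) + (-0.36420)) = 1.36890.
With S = 4 species, ln S = 1.38629, so J = 1.36890/1.38629 = 0.98745, i.e. 0.987 to 3 decimal places.

0.987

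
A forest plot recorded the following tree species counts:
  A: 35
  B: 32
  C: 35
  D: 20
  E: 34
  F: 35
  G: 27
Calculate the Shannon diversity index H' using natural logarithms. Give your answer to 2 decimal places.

1.93

Total N = 35+32+35+20+34+35+27 = 218, so the proportions are 0.1606, 0.1468, 0.1606, 0.0917, 0.156, 0.1606, 0.1239 (working shown to 4 dp, full precision carried).
Each pᵢ ln pᵢ term: 0.1606×(-1.8291)=-0.2937, 0.1468×(-1.9188)=-0.2817, 0.1606×(-1.8291)=-0.2937, 0.0917×(-2.3888)=-0.2192, 0.156×(-1.8581)=-0.2898, 0.1606×(-1.8291)=-0.2937, 0.1239×(-2.0887)=-0.2587.
Sum = -1.9303, so H' = 1.93.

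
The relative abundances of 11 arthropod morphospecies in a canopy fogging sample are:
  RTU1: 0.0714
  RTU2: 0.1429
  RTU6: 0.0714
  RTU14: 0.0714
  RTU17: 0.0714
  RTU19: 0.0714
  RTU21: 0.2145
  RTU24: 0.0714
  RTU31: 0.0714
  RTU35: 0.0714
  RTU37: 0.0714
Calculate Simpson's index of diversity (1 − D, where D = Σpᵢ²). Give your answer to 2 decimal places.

D = 0.0714² + 0.1429² + 0.0714² + 0.0714² + 0.0714² + 0.0714² + 0.2145² + 0.0714² + 0.0714² + 0.0714² + 0.0714² = 0.0051 + 0.0204 + 0.0051 + 0.0051 + 0.0051 + 0.0051 + 0.0460 + 0.0051 + 0.0051 + 0.0051 + 0.0051 = 0.1123 (working shown to 4 dp, full precision carried).
So 1 − D = 0.8877, i.e. 0.89 to 2 decimal places.

0.89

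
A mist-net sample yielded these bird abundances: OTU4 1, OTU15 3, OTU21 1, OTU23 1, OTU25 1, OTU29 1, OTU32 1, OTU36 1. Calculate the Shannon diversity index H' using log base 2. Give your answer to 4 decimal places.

Total N = 1+3+1+1+1+1+1+1 = 10, so the proportions are 0.1, 0.3, 0.1, 0.1, 0.1, 0.1, 0.1, 0.1 (working shown to 6 dp, full precision carried).
Each pᵢ log₂ pᵢ term: 0.1×(-3.321928)=-0.332193, 0.3×(-1.736966)=-0.521090, 0.1×(-3.321928)=-0.332193, 0.1×(-3.321928)=-0.332193, 0.1×(-3.321928)=-0.332193, 0.1×(-3.321928)=-0.332193, 0.1×(-3.321928)=-0.332193, 0.1×(-3.321928)=-0.332193.
Sum = -2.846439, so H' = 2.8464.

2.8464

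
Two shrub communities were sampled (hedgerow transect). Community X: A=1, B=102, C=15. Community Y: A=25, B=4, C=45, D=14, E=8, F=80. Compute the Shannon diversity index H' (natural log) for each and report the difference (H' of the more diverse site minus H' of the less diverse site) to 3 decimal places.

Community X: N=118, proportions 0.00847, 0.86441, 0.12712, giving H' = 0.42858 (working shown to 5 dp, full precision carried).
Community Y: N=176, proportions 0.14205, 0.02273, 0.25568, 0.07955, 0.04545, 0.45455, giving H' = 1.41218.
Difference = |0.42858 − 1.41218| = 0.98360, i.e. 0.984 to 3 decimal places.

0.984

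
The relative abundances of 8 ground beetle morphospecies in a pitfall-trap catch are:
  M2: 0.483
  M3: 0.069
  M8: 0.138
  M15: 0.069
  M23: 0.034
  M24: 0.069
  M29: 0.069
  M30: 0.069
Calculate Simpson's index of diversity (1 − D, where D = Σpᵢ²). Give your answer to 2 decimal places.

D = 0.483² + 0.069² + 0.138² + 0.069² + 0.034² + 0.069² + 0.069² + 0.069² = 0.2333 + 0.0048 + 0.0190 + 0.0048 + 0.0012 + 0.0048 + 0.0048 + 0.0048 = 0.2773 (working shown to 4 dp, full precision carried).
So 1 − D = 0.7227, i.e. 0.72 to 2 decimal places.

0.72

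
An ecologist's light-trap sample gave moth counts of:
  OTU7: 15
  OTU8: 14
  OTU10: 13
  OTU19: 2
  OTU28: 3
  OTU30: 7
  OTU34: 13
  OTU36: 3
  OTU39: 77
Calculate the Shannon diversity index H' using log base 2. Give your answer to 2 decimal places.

2.29

Total N = 15+14+13+2+3+7+13+3+77 = 147, so the proportions are 0.102, 0.0952, 0.0884, 0.0136, 0.0204, 0.0476, 0.0884, 0.0204, 0.5238 (working shown to 4 dp, full precision carried).
Each pᵢ log₂ pᵢ term: 0.102×(-3.2928)=-0.3360, 0.0952×(-3.3923)=-0.3231, 0.0884×(-3.4992)=-0.3095, 0.0136×(-6.1997)=-0.0843, 0.0204×(-5.6147)=-0.1146, 0.0476×(-4.3923)=-0.2092, 0.0884×(-3.4992)=-0.3095, 0.0204×(-5.6147)=-0.1146, 0.5238×(-0.9329)=-0.4887.
Sum = -2.2893, so H' = 2.29.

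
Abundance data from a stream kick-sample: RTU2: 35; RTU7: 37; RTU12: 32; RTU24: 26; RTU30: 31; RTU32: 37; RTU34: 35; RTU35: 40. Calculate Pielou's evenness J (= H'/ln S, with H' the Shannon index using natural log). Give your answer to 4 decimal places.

0.9965

Total N = 35+37+32+26+31+37+35+40 = 273, so the proportions are 0.128205, 0.135531, 0.117216, 0.095238, 0.113553, 0.135531, 0.128205, 0.14652 (working shown to 6 dp, full precision carried).
H' = −Σ pᵢ ln pᵢ = −((-0.263349) + (-0.270866) + (-0.251280) + (-0.223941) + (-0.247033) + (-0.270866) + (-0.263349) + (-0.281405)) = 2.072090.
With S = 8 species, ln S = 2.079442, so J = 2.072090/2.079442 = 0.996465, i.e. 0.9965 to 4 decimal places.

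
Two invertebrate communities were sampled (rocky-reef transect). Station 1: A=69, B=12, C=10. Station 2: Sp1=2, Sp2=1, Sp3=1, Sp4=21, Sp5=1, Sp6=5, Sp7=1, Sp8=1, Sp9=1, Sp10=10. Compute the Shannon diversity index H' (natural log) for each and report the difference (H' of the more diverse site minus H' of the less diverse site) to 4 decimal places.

Station 1: N=91, proportions 0.758242, 0.131868, 0.10989, giving H' = 0.719672 (working shown to 6 dp, full precision carried).
Station 2: N=44, proportions 0.045455, 0.022727, 0.022727, 0.477273, 0.022727, 0.113636, 0.022727, 0.022727, 0.022727, 0.227273, giving H' = 1.593410.
Difference = |0.719672 − 1.593410| = 0.873738, i.e. 0.8737 to 4 decimal places.

0.8737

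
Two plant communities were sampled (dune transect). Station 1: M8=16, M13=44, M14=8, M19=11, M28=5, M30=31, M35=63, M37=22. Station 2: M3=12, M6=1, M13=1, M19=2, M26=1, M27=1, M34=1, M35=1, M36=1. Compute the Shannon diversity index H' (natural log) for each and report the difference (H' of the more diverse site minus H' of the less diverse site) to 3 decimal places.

0.253

Station 1: N=200, proportions 0.08, 0.22, 0.04, 0.055, 0.025, 0.155, 0.315, 0.11, giving H' = 1.81132 (working shown to 5 dp, full precision carried).
Station 2: N=21, proportions 0.57143, 0.04762, 0.04762, 0.09524, 0.04762, 0.04762, 0.04762, 0.04762, 0.04762, giving H' = 1.55856.
Difference = |1.81132 − 1.55856| = 0.25276, i.e. 0.253 to 3 decimal places.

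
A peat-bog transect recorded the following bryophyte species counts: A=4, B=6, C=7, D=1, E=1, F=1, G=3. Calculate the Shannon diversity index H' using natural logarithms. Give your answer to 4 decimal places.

1.6915

Total N = 4+6+7+1+1+1+3 = 23, so the proportions are 0.173913, 0.26087, 0.304348, 0.043478, 0.043478, 0.043478, 0.130435 (working shown to 6 dp, full precision carried).
Each pᵢ ln pᵢ term: 0.173913×(-1.749200)=-0.304209, 0.26087×(-1.343735)=-0.350539, 0.304348×(-1.189584)=-0.362047, 0.043478×(-3.135494)=-0.136326, 0.043478×(-3.135494)=-0.136326, 0.043478×(-3.135494)=-0.136326, 0.130435×(-2.036882)=-0.265680.
Sum = -1.691453, so H' = 1.6915.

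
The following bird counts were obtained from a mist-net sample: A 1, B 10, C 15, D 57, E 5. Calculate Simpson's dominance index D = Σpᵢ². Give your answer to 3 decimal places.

0.465

Total N = 1+10+15+57+5 = 88, so the proportions are 0.01136, 0.11364, 0.17045, 0.64773, 0.05682 (working shown to 5 dp, full precision carried).
D = 0.01136² + 0.11364² + 0.17045² + 0.64773² + 0.05682² = 0.00013 + 0.01291 + 0.02905 + 0.41955 + 0.00323 = 0.46488.
To 3 decimal places, D = 0.465.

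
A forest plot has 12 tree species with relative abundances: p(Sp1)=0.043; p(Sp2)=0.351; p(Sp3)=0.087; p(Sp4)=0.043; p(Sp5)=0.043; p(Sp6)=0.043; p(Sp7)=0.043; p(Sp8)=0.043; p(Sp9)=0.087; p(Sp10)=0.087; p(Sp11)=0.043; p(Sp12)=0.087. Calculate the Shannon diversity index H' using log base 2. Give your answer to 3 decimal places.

Each pᵢ log₂ pᵢ term (working shown to 5 dp, full precision carried): 0.043×(-4.53952)=-0.19520, 0.351×(-1.51046)=-0.53017, 0.087×(-3.52284)=-0.30649, 0.043×(-4.53952)=-0.19520, 0.043×(-4.53952)=-0.19520, 0.043×(-4.53952)=-0.19520, 0.043×(-4.53952)=-0.19520, 0.043×(-4.53952)=-0.19520, 0.087×(-3.52284)=-0.30649, 0.087×(-3.52284)=-0.30649, 0.043×(-4.53952)=-0.19520, 0.087×(-3.52284)=-0.30649.
Sum = -3.12251, so H' = 3.123.

3.123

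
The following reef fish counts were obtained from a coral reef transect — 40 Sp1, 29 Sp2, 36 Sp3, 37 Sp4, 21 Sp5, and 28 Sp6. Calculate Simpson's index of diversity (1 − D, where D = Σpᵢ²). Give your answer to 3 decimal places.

Total N = 40+29+36+37+21+28 = 191, so the proportions are 0.20942, 0.15183, 0.18848, 0.19372, 0.10995, 0.1466 (working shown to 5 dp, full precision carried).
D = 0.20942² + 0.15183² + 0.18848² + 0.19372² + 0.10995² + 0.1466² = 0.04386 + 0.02305 + 0.03553 + 0.03753 + 0.01209 + 0.02149 = 0.17354.
So 1 − D = 0.82646, i.e. 0.826 to 3 decimal places.

0.826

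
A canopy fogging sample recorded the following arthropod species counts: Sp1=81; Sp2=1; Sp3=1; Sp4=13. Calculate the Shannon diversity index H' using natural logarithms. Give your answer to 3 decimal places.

Total N = 81+1+1+13 = 96, so the proportions are 0.84375, 0.01042, 0.01042, 0.13542 (working shown to 5 dp, full precision carried).
Each pᵢ ln pᵢ term: 0.84375×(-0.16990)=-0.14335, 0.01042×(-4.56435)=-0.04755, 0.01042×(-4.56435)=-0.04755, 0.13542×(-1.99940)=-0.27075.
Sum = -0.50919, so H' = 0.509.

0.509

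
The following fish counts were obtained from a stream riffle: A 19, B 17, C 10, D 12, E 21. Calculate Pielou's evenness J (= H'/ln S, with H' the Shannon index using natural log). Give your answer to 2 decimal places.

0.98

Total N = 19+17+10+12+21 = 79, so the proportions are 0.2405, 0.2152, 0.1266, 0.1519, 0.2658 (working shown to 4 dp, full precision carried).
H' = −Σ pᵢ ln pᵢ = −((-0.3427) + (-0.3306) + (-0.2616) + (-0.2863) + (-0.3522)) = 1.5734.
With S = 5 species, ln S = 1.6094, so J = 1.5734/1.6094 = 0.9776, i.e. 0.98 to 2 decimal places.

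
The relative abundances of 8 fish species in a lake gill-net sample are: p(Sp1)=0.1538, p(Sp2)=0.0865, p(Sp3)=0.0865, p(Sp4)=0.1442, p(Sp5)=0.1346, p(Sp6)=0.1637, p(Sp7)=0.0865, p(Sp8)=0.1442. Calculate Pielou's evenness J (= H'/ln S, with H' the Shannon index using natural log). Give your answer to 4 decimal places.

0.9848

H' = −Σ pᵢ ln pᵢ = −((-0.287929) + (-0.211718) + (-0.211718) + (-0.279251) + (-0.269933) + (-0.296251) + (-0.211718) + (-0.279251)) = 2.047771 (working shown to 6 dp, full precision carried).
With S = 8 species, ln S = 2.079442, so J = 2.047771/2.079442 = 0.984770, i.e. 0.9848 to 4 decimal places.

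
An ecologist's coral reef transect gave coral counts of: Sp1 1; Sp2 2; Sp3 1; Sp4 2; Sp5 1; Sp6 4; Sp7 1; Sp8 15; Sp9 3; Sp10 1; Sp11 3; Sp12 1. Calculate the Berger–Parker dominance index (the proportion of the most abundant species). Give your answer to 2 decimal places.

Total N = 1+2+1+2+1+4+1+15+3+1+3+1 = 35, so the proportions are 0.0286, 0.0571, 0.0286, 0.0571, 0.0286, 0.1143, 0.0286, 0.4286, 0.0857, 0.0286, 0.0857, 0.0286 (working shown to 4 dp, full precision carried).
The largest proportion is 0.4286, i.e. d = 0.43 to 2 decimal places.

0.43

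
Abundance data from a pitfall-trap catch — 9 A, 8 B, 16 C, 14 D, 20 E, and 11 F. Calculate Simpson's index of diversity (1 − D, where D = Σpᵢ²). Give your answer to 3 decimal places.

Total N = 9+8+16+14+20+11 = 78, so the proportions are 0.11538, 0.10256, 0.20513, 0.17949, 0.25641, 0.14103 (working shown to 5 dp, full precision carried).
D = 0.11538² + 0.10256² + 0.20513² + 0.17949² + 0.25641² + 0.14103² = 0.01331 + 0.01052 + 0.04208 + 0.03222 + 0.06575 + 0.01989 = 0.18376.
So 1 − D = 0.81624, i.e. 0.816 to 3 decimal places.

0.816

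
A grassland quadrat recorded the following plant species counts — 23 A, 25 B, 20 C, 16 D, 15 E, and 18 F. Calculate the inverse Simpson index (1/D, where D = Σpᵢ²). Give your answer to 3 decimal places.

Total N = 23+25+20+16+15+18 = 117, so the proportions are 0.1965812, 0.2136752, 0.1709402, 0.1367521, 0.1282051, 0.1538462 (working shown to 7 dp, full precision carried).
D = 0.1965812² + 0.2136752² + 0.1709402² + 0.1367521² + 0.1282051² + 0.1538462² = 0.0386442 + 0.0456571 + 0.0292205 + 0.0187011 + 0.0164366 + 0.0236686 = 0.1723281.
So 1/D = 5.80288, i.e. 5.803 to 3 decimal places.

5.803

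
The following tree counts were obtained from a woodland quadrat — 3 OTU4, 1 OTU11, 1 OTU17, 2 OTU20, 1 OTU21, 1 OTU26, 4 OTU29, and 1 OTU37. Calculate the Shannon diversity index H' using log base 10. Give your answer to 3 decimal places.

Total N = 3+1+1+2+1+1+4+1 = 14, so the proportions are 0.21429, 0.07143, 0.07143, 0.14286, 0.07143, 0.07143, 0.28571, 0.07143 (working shown to 5 dp, full precision carried).
Each pᵢ log₁₀ pᵢ term: 0.21429×(-0.66901)=-0.14336, 0.07143×(-1.14613)=-0.08187, 0.07143×(-1.14613)=-0.08187, 0.14286×(-0.84510)=-0.12073, 0.07143×(-1.14613)=-0.08187, 0.07143×(-1.14613)=-0.08187, 0.28571×(-0.54407)=-0.15545, 0.07143×(-1.14613)=-0.08187.
Sum = -0.82887, so H' = 0.829.

0.829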